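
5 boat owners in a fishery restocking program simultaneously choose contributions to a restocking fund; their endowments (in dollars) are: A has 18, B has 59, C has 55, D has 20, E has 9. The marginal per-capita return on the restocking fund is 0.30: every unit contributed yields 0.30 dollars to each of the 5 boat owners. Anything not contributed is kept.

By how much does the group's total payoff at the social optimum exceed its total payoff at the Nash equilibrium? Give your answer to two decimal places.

The private return per contributed unit is 0.30 < 1 for everyone, so the Nash equilibrium is zero contribution and the group total is Σ E_j = 18 + 59 + 55 + 20 + 9 = 161.
Each contributed unit returns 1.500 to the group, so the social optimum is full contribution by everyone: group total = 1.500 × 161 = 241.50.
Efficiency loss = (1.500 − 1) × 161 = 80.50.

80.50 dollars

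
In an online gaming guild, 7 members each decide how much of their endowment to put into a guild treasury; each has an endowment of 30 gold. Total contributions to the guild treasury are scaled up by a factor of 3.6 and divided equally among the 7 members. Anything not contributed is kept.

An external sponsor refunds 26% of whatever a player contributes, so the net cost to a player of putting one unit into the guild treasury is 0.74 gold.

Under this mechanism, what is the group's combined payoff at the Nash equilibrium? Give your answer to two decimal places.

210.00 gold

The effective private return is (3.6/7) / 0.74 = 0.6950, which is still under 1, so the mechanism doesn't change anyone's dominant strategy: zero contribution.
Everyone keeps their endowment and the group total is 7 × 30 = 210.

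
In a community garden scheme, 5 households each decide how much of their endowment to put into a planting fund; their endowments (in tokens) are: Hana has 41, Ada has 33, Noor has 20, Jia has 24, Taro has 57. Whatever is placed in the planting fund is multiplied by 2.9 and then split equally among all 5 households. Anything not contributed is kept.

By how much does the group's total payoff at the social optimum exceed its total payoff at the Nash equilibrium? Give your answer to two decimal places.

332.50 tokens

The private return per contributed unit is 2.9/5 = 0.5800 < 1 for every player regardless of endowment, so the Nash equilibrium is zero contribution and the group total is Σ E_j = 41 + 33 + 20 + 24 + 57 = 175.
Each contributed unit returns 2.900 to the group, so the social optimum is full contribution by everyone: group total = 2.900 × 175 = 507.50.
Efficiency loss = (2.900 − 1) × 175 = 332.50.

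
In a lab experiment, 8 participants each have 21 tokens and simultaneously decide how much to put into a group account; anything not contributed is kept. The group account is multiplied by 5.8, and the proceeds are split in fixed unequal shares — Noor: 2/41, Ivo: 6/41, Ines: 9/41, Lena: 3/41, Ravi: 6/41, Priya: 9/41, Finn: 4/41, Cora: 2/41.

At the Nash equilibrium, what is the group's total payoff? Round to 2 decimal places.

369.60 tokens

For player j, contributing a unit is worthwhile iff 5.8 × (j's share) ≥ 1, i.e. iff j's share is at least 0.1724.
The shares above 0.1724 belong to Ines and Priya, contributing 21 each; the remaining 6 contribute 0. Total contributed: 42.
The group account pays out 5.8 × 42 = 243.60 in total (split across the unequal shares, but the aggregate is all that matters for the group sum).
The 6 free-riders keep 21 each, adding 126. Group total = 126 + 243.60 = 369.60.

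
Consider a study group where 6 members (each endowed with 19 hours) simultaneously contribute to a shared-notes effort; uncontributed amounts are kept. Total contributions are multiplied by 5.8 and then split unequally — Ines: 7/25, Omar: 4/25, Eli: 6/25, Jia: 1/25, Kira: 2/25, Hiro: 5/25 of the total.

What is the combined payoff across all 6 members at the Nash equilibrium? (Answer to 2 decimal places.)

For player j, contributing a unit is worthwhile iff 5.8 × (j's share) ≥ 1, i.e. iff j's share is at least 0.1724.
Ines, Eli and Hiro are above the threshold, contributing 19 each; the remaining 3 contribute 0. Total contributed: 57.
The shared-notes effort pays out 5.8 × 57 = 330.60 in total (split across the unequal shares, but the aggregate is all that matters for the group sum).
The 3 free-riders keep 19 each, adding 57. Group total = 57 + 330.60 = 387.60.

387.60 hours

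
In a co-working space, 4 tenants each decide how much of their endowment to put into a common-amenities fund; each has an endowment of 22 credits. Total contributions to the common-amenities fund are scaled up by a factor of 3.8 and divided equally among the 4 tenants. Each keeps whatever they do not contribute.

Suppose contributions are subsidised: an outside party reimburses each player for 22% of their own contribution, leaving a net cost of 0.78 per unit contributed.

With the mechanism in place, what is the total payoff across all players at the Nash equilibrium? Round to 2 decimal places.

The effective private return per unit is now (3.8/4) / 0.78 = 1.2179 > 1, so every player's dominant strategy flips to full contribution.
At the Nash equilibrium everyone contributes 22. Group total payoff = 4 × (22 × 0.22 + 3.8 × 22) = 353.76.

353.76 credits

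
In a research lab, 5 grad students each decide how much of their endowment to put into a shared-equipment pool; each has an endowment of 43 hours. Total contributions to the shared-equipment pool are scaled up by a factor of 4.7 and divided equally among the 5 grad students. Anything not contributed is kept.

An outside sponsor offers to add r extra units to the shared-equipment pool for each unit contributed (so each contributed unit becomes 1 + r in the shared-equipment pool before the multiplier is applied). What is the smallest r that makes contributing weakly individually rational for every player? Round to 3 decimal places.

0.064

With matching at rate r, one contributed unit becomes (1 + r) in the shared-equipment pool and returns 4.7 × (1 + r) / 5 to the contributor.
Setting this equal to 1: 1 + r = 5/4.7 = 1.0638.
So the minimum matching rate is r = 1.0638 − 1 = 0.064.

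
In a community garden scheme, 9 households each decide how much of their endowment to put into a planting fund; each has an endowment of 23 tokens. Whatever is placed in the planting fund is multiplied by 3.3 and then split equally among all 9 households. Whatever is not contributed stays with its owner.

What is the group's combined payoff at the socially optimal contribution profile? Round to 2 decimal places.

Each contributed unit returns 3.300 to the group as a whole (0.3667 to each of 9 players), which exceeds 1, so the social optimum is full contribution: group total = 3.300 × 207 = 683.10.

683.10 tokens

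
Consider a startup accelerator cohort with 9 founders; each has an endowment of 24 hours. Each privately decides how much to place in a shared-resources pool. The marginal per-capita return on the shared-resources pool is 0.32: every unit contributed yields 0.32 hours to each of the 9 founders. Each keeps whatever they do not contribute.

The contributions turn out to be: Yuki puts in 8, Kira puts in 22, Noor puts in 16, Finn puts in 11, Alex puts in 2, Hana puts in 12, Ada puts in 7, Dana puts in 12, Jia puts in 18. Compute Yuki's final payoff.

Total contributed: 8 + 22 + 16 + 11 + 2 + 12 + 7 + 12 + 18 = 108.
Each receives 0.32 × 108 = 34.56 from the shared-resources pool.
Yuki keeps 24 − 8 = 16, so Yuki's payoff is 16 + 34.56 = 50.56.

50.56 hours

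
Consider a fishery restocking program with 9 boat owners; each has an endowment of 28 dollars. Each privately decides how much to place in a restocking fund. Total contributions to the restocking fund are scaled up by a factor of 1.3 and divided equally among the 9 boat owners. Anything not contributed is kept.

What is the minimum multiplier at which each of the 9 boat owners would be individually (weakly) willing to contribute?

9

A contributed unit returns (multiplier)/9 to its contributor.
This reaches 1 exactly when the multiplier is 9.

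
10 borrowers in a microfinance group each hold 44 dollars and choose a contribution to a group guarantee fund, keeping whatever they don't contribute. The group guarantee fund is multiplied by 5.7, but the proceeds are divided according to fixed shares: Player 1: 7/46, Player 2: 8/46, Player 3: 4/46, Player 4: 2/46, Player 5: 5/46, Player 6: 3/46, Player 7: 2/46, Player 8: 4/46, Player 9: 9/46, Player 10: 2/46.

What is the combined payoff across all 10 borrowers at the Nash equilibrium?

For player j, contributing a unit is worthwhile iff 5.7 × (j's share) ≥ 1, i.e. iff j's share is at least 0.1754.
Player 9 alone (share 9/46) is above the threshold, contributing 44; the remaining 9 contribute 0. Total contributed: 44.
The group guarantee fund pays out 5.7 × 44 = 250.80 in total (split across the unequal shares, but the aggregate is all that matters for the group sum).
The 9 free-riders keep 44 each, adding 396. Group total = 396 + 250.80 = 646.80.

646.80 dollars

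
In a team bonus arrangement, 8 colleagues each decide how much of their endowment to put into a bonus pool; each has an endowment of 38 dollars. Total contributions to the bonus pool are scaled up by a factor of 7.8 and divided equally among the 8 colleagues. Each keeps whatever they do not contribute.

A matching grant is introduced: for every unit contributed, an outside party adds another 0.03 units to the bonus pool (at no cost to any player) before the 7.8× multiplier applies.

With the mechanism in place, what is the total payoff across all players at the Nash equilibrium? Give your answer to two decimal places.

The effective private return per unit is now 7.8 × 1.03 / 8 = 1.0043 > 1, so every player's dominant strategy flips to full contribution.
So the Nash equilibrium is full contribution by all 8; the group earns 7.8 × 1.03 × 304 = 2442.34.

2442.34 dollars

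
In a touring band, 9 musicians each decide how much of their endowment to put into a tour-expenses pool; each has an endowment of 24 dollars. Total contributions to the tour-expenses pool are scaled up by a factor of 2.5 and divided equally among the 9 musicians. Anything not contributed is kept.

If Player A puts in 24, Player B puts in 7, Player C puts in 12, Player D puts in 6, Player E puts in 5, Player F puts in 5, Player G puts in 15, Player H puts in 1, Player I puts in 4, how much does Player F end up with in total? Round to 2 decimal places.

40.94 dollars

Total contributed: 24 + 7 + 12 + 6 + 5 + 5 + 15 + 1 + 4 = 79.
Each receives 2.5 × 79 / 9 = 21.94 from the tour-expenses pool.
Player F keeps 24 − 5 = 19, so Player F's payoff is 19 + 21.94 = 40.94.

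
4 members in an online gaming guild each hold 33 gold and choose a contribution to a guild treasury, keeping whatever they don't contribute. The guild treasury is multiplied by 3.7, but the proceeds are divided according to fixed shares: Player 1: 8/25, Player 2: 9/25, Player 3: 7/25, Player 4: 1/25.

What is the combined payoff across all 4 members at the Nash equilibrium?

399.30 gold

A player with share s gets back 3.7·s per unit contributed, so full contribution is dominant for anyone with s > 1/3.7 = 0.2703 and zero contribution is dominant for anyone below.
Player 1, Player 2 and Player 3 clear that bar, contributing 33 each; the remaining 1 contribute 0. Total contributed: 99.
The guild treasury pays out 3.7 × 99 = 366.30 in total (split across the unequal shares, but the aggregate is all that matters for the group sum).
The 1 free-riders keep 33 each, adding 33. Group total = 33 + 366.30 = 399.30.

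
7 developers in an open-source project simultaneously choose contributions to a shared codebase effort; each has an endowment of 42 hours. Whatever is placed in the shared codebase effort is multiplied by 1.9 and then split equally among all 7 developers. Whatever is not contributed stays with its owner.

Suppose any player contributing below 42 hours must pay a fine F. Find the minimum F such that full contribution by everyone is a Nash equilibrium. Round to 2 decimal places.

Given the others contribute fully, the best deviation is to contribute 0 (any partial contribution still incurs the fine and gives up units whose private return 0.2714 is below 1).
Deviating from 42 to 0 saves 42 hours but forfeits the deviator's share of the drop in the shared codebase effort: 1.9/7 × 42 = 11.40.
So the deviation gain is 42 − 11.40 = 30.60, and the fine must be at least 30.60 hours to wipe it out.

30.60 hours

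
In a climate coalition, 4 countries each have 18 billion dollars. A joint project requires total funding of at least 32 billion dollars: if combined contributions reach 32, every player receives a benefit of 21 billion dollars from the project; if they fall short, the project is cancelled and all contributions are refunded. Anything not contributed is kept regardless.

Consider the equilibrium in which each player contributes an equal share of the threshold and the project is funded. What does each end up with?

Equal share of the threshold: 32/4 = 8.
At this profile no one gains by cutting their contribution: any cut drops the total below 32, the project is cancelled, contributions are refunded, and the deviator ends with 18, which is less than 18 − 8 + 21 = 31. Contributing more than 8 just wastes the excess. So contributing exactly 8 is a best response.
Each player's payoff: 18 − 8 + 21 = 31.

31 billion dollars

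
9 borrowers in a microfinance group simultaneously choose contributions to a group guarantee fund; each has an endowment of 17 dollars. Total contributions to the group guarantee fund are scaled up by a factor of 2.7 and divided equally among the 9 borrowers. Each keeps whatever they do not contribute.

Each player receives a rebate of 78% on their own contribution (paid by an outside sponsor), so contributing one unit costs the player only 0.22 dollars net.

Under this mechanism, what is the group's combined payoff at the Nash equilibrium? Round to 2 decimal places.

532.44 dollars

The effective private return per unit is now (2.7/9) / 0.22 = 1.3636 > 1, so every player's dominant strategy flips to full contribution.
At the Nash equilibrium everyone contributes 17. Group total payoff = 9 × (17 × 0.78 + 2.7 × 17) = 532.44.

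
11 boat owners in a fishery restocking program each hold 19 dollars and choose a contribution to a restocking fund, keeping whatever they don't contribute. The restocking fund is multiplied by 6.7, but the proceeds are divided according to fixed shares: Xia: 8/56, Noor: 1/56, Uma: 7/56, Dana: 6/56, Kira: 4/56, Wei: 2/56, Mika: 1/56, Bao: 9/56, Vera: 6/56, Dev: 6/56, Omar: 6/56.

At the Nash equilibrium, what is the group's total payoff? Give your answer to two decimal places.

317.30 dollars

For player j, contributing a unit is worthwhile iff 6.7 × (j's share) ≥ 1, i.e. iff j's share is at least 0.1493.
Bao alone (share 9/56) is above the threshold, contributing 19; the remaining 10 contribute 0. Total contributed: 19.
The restocking fund pays out 6.7 × 19 = 127.30 in total (split across the unequal shares, but the aggregate is all that matters for the group sum).
The 10 free-riders keep 19 each, adding 190. Group total = 190 + 127.30 = 317.30.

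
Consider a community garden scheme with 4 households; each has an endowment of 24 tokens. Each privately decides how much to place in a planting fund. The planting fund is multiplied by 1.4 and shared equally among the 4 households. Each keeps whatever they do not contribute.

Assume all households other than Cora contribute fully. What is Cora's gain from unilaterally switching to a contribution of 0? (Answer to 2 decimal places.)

15.60 tokens

Switching from a contribution of 24 to 0 lets Cora keep an extra 24 tokens, but lowers the planting fund by 24, which costs Cora their own share of that drop: 1.4/4 × 24 = 8.40.
Net gain = 24 − 8.40 = 15.60. The private return per contributed unit (0.3500) is below 1, so free-riding is indeed the best response regardless of what the others do.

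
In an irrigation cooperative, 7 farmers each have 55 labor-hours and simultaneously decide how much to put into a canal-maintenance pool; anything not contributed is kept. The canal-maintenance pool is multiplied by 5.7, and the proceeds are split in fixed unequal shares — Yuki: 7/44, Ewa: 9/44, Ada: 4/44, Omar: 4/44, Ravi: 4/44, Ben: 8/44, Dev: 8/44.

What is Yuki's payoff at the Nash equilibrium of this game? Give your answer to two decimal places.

A player with share s gets back 5.7·s per unit contributed, so full contribution is dominant for anyone with s > 1/5.7 = 0.1754 and zero contribution is dominant for anyone below.
Ewa, Ben and Dev are above the threshold, contributing 55 each; the remaining 4 contribute 0. Total contributed: 165.
Yuki keeps 55 and receives 5.7 × 165 × 7/44 = 149.63 from the canal-maintenance pool, for a payoff of 204.63.

204.63 labor-hours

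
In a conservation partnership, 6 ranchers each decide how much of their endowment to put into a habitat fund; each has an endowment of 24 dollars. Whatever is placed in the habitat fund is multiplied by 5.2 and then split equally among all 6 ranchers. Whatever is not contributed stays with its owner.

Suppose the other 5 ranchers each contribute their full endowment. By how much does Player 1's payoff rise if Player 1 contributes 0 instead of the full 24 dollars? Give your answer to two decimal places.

Switching from a contribution of 24 to 0 lets Player 1 keep an extra 24 dollars, but lowers the habitat fund by 24, which costs Player 1 their own share of that drop: 5.2/6 × 24 = 20.80.
Net gain = 24 − 20.80 = 3.20. The private return per contributed unit (0.8667) is below 1, so free-riding is indeed the best response regardless of what the others do.

3.20 dollars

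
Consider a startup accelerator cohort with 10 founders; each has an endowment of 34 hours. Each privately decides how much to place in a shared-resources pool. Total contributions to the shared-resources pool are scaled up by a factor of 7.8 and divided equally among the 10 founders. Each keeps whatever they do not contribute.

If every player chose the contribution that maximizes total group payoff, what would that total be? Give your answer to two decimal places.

Each contributed unit returns 7.800 to the group as a whole (0.7800 to each of 10 players), which exceeds 1, so the social optimum is full contribution: group total = 7.800 × 340 = 2652.00.

2652.00 hours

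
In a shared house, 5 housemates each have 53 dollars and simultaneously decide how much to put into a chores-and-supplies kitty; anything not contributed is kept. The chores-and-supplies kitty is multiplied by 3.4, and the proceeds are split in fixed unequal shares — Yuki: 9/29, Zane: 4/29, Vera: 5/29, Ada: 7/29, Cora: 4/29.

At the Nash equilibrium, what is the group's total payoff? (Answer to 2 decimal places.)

392.20 dollars

Each unit j contributes comes back to j as 3.4 × (j's share), so j prefers to contribute only if that share exceeds 1/3.4 = 0.2941; otherwise keeping the unit dominates.
Yuki alone (share 9/29) is above the threshold, contributing 53; the remaining 4 contribute 0. Total contributed: 53.
The chores-and-supplies kitty pays out 3.4 × 53 = 180.20 in total (split across the unequal shares, but the aggregate is all that matters for the group sum).
The 4 free-riders keep 53 each, adding 212. Group total = 212 + 180.20 = 392.20.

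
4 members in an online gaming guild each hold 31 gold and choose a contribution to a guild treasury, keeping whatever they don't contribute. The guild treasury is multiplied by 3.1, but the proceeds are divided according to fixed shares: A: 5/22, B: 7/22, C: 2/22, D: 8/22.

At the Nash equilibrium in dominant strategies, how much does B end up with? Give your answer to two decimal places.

For player j, contributing a unit is worthwhile iff 3.1 × (j's share) ≥ 1, i.e. iff j's share is at least 0.3226.
The only share above 0.3226 is D's 8/22, contributing 31; the remaining 3 contribute 0. Total contributed: 31.
B keeps 31 and receives 3.1 × 31 × 7/22 = 30.58 from the guild treasury, for a payoff of 61.58.

61.58 gold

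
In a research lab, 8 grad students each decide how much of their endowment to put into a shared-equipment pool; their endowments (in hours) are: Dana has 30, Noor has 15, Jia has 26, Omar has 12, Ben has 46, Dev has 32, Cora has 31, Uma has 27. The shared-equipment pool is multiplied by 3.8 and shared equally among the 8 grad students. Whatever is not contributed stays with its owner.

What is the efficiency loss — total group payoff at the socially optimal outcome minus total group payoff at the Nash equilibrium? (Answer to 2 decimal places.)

The private return per contributed unit is 3.8/8 = 0.4750 < 1 for every player regardless of endowment, so the Nash equilibrium is zero contribution and the group total is Σ E_j = 30 + 15 + 26 + 12 + 46 + 32 + 31 + 27 = 219.
Each contributed unit returns 3.800 to the group, so the social optimum is full contribution by everyone: group total = 3.800 × 219 = 832.20.
Efficiency loss = (3.800 − 1) × 219 = 613.20.

613.20 hours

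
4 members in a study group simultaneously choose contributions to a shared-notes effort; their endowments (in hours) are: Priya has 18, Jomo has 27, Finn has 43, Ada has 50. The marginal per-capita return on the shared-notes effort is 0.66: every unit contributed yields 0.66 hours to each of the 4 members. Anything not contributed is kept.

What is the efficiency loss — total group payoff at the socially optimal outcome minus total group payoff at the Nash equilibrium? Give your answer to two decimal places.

The private return per contributed unit is 0.66 < 1 for everyone, so the Nash equilibrium is zero contribution and the group total is Σ E_j = 18 + 27 + 43 + 50 = 138.
Each contributed unit returns 2.640 to the group, so the social optimum is full contribution by everyone: group total = 2.640 × 138 = 364.32.
Efficiency loss = (2.640 − 1) × 138 = 226.32.

226.32 hours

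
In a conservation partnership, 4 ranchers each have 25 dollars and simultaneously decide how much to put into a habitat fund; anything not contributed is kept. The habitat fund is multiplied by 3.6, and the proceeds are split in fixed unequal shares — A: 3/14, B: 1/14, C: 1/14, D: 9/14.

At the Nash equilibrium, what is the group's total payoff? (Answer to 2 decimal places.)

165.00 dollars

Player j's private return per contributed unit is 3.6 × (j's share). Contributing is weakly dominant for j when that share is at least 1/3.6 = 0.2778, and contributing 0 is dominant otherwise.
The only share above 0.2778 is D's 9/14, contributing 25; the remaining 3 contribute 0. Total contributed: 25.
The habitat fund pays out 3.6 × 25 = 90.00 in total (split across the unequal shares, but the aggregate is all that matters for the group sum).
The 3 free-riders keep 25 each, adding 75. Group total = 75 + 90.00 = 165.00.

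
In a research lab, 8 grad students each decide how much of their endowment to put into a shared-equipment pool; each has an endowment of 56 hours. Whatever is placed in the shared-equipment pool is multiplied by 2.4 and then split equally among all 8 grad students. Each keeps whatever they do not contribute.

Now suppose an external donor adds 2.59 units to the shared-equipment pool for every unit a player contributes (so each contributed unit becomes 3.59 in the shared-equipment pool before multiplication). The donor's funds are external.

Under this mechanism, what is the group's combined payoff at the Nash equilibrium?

3859.97 hours

Under the mechanism each unit contributed yields 2.4 × 3.59 / 8 = 1.0770 back to its contributor per unit of net cost, which exceeds 1, making full contribution the dominant choice for everyone.
At the Nash equilibrium everyone contributes 56. Group total payoff = 2.4 × 3.59 × 448 = 3859.97.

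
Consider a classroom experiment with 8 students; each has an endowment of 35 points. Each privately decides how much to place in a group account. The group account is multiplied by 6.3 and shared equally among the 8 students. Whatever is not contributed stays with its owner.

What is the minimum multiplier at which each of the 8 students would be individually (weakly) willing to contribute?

A contributed unit returns (multiplier)/8 to its contributor.
This reaches 1 exactly when the multiplier is 8.

8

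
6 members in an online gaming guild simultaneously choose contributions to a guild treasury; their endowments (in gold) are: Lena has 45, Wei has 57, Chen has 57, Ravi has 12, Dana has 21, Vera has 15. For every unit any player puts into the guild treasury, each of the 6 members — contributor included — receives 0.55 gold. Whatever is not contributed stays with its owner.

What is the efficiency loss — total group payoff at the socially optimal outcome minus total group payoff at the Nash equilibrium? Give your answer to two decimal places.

The private return per contributed unit is 0.55 < 1 for everyone, so the Nash equilibrium is zero contribution and the group total is Σ E_j = 45 + 57 + 57 + 12 + 21 + 15 = 207.
Each contributed unit returns 3.300 to the group, so the social optimum is full contribution by everyone: group total = 3.300 × 207 = 683.10.
Efficiency loss = (3.300 − 1) × 207 = 476.10.

476.10 gold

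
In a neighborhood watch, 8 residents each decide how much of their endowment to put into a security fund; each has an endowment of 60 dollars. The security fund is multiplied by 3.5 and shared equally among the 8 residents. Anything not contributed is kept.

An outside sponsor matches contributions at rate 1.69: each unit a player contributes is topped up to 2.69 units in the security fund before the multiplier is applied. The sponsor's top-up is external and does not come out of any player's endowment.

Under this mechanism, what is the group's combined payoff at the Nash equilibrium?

The effective private return per unit is now 3.5 × 2.69 / 8 = 1.1769 > 1, so every player's dominant strategy flips to full contribution.
So the Nash equilibrium is full contribution by all 8; the group earns 3.5 × 2.69 × 480 = 4519.20.

4519.20 dollars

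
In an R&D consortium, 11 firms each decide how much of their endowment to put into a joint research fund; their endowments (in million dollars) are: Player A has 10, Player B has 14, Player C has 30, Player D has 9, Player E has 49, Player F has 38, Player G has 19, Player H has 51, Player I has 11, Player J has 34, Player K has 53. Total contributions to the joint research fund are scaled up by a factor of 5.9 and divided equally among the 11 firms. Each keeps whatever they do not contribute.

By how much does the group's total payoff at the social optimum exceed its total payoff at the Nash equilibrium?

The private return per contributed unit is 5.9/11 = 0.5364 < 1 for every player regardless of endowment, so the Nash equilibrium is zero contribution and the group total is Σ E_j = 10 + 14 + 30 + 9 + 49 + 38 + 19 + 51 + 11 + 34 + 53 = 318.
Each contributed unit returns 5.900 to the group, so the social optimum is full contribution by everyone: group total = 5.900 × 318 = 1876.20.
Efficiency loss = (5.900 − 1) × 318 = 1558.20.

1558.20 million dollars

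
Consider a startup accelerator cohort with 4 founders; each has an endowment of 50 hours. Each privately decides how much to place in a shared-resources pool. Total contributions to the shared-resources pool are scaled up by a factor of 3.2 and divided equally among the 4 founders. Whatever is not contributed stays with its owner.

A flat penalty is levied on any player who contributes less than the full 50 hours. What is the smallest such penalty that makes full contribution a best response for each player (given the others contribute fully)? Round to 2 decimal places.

10.00 hours

Given the others contribute fully, the best deviation is to contribute 0 (any partial contribution still incurs the fine and gives up units whose private return 0.8000 is below 1).
Deviating from 50 to 0 saves 50 hours but forfeits the deviator's share of the drop in the shared-resources pool: 3.2/4 × 50 = 40.00.
So the deviation gain is 50 − 40.00 = 10.00, and the fine must be at least 10.00 hours to wipe it out.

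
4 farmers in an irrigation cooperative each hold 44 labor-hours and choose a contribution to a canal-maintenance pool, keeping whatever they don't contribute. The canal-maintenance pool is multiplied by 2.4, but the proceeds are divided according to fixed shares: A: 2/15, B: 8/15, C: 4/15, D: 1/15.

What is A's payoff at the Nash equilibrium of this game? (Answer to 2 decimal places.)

A player with share s gets back 2.4·s per unit contributed, so full contribution is dominant for anyone with s > 1/2.4 = 0.4167 and zero contribution is dominant for anyone below.
Only B (8/15) clears that bar, contributing 44; the remaining 3 contribute 0. Total contributed: 44.
A keeps 44 and receives 2.4 × 44 × 2/15 = 14.08 from the canal-maintenance pool, for a payoff of 58.08.

58.08 labor-hours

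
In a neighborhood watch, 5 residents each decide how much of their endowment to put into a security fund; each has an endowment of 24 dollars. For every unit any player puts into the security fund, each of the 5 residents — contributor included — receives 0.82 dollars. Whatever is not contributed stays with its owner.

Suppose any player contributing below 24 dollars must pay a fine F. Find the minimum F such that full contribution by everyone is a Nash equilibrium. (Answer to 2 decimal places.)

Given the others contribute fully, the best deviation is to contribute 0 (any partial contribution still incurs the fine and gives up units whose private return 0.82 is below 1).
Deviating from 24 to 0 saves 24 dollars but forfeits the deviator's share of the drop in the security fund: 0.82 × 24 = 19.68.
So the deviation gain is 24 − 19.68 = 4.32, and the fine must be at least 4.32 dollars to wipe it out.

4.32 dollars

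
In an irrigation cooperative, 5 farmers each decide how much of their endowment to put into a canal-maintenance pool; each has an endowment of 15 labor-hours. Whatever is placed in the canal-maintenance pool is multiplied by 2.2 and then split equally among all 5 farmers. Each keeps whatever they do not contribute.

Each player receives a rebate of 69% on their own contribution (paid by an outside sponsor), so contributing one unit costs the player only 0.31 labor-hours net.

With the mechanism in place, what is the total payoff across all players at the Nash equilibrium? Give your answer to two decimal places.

216.75 labor-hours

The effective private return per unit is now (2.2/5) / 0.31 = 1.4194 > 1, so every player's dominant strategy flips to full contribution.
At the Nash equilibrium everyone contributes 15. Group total payoff = 5 × (15 × 0.69 + 2.2 × 15) = 216.75.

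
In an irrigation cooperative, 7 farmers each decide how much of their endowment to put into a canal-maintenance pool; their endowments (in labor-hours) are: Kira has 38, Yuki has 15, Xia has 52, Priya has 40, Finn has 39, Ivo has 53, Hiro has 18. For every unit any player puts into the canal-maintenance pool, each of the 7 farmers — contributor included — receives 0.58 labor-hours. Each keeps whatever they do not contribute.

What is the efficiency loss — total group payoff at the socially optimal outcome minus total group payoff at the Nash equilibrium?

780.30 labor-hours

The private return per contributed unit is 0.58 < 1 for everyone, so the Nash equilibrium is zero contribution and the group total is Σ E_j = 38 + 15 + 52 + 40 + 39 + 53 + 18 = 255.
Each contributed unit returns 4.060 to the group, so the social optimum is full contribution by everyone: group total = 4.060 × 255 = 1035.30.
Efficiency loss = (4.060 − 1) × 255 = 780.30.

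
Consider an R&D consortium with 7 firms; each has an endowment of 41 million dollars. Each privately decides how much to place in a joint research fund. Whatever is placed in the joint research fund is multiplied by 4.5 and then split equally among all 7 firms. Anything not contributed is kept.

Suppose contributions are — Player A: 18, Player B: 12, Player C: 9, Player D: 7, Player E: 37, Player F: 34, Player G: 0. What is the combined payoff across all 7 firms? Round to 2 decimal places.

696.50 million dollars

Total contributed: 18 + 12 + 9 + 7 + 37 + 34 + 0 = 117; total kept: 7 × 41 − 117 = 170.
The joint research fund pays out 4.5 × 117 = 526.50 in aggregate.
Group total = 170 + 526.50 = 696.50.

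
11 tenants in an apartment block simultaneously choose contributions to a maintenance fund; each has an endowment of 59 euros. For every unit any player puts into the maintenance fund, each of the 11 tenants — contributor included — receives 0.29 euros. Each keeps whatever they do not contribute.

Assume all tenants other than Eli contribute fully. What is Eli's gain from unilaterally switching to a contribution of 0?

41.89 euros

Switching from a contribution of 59 to 0 lets Eli keep an extra 59 euros, but lowers the maintenance fund by 59, which costs Eli their own share of that drop: 0.29 × 59 = 17.11.
Net gain = 59 − 17.11 = 41.89. The private return per contributed unit (0.29) is below 1, so free-riding is indeed the best response regardless of what the others do.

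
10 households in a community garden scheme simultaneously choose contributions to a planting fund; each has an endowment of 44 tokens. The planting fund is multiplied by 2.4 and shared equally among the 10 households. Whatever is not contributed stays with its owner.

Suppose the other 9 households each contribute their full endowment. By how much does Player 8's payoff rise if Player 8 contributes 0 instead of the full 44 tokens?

33.44 tokens

Switching from a contribution of 44 to 0 lets Player 8 keep an extra 44 tokens, but lowers the planting fund by 44, which costs Player 8 their own share of that drop: 2.4/10 × 44 = 10.56.
Net gain = 44 − 10.56 = 33.44. The private return per contributed unit (0.2400) is below 1, so free-riding is indeed the best response regardless of what the others do.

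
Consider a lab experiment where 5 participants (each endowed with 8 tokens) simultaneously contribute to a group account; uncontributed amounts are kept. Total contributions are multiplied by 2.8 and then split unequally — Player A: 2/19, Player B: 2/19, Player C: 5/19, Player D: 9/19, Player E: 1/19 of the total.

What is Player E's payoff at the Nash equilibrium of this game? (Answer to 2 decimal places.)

9.18 tokens

Each unit j contributes comes back to j as 2.8 × (j's share), so j prefers to contribute only if that share exceeds 1/2.8 = 0.3571; otherwise keeping the unit dominates.
The only share above 0.3571 is Player D's 9/19, contributing 8; the remaining 4 contribute 0. Total contributed: 8.
Player E keeps 8 and receives 2.8 × 8 × 1/19 = 1.18 from the group account, for a payoff of 9.18.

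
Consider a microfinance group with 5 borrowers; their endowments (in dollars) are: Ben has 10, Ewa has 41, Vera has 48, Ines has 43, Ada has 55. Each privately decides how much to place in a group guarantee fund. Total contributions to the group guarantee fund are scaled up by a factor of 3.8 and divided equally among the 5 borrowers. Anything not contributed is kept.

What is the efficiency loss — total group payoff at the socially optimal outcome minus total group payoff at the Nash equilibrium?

551.60 dollars

The private return per contributed unit is 3.8/5 = 0.7600 < 1 for every player regardless of endowment, so the Nash equilibrium is zero contribution and the group total is Σ E_j = 10 + 41 + 48 + 43 + 55 = 197.
Each contributed unit returns 3.800 to the group, so the social optimum is full contribution by everyone: group total = 3.800 × 197 = 748.60.
Efficiency loss = (3.800 − 1) × 197 = 551.60.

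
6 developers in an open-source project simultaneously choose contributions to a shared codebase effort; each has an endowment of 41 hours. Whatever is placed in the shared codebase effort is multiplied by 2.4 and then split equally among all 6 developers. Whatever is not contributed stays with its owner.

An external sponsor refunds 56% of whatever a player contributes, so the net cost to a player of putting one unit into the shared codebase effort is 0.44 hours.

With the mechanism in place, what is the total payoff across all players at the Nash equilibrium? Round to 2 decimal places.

246.00 hours

The effective private return is (2.4/6) / 0.44 = 0.9091, which is still under 1, so the mechanism doesn't change anyone's dominant strategy: zero contribution.
Everyone keeps their endowment and the group total is 6 × 41 = 246.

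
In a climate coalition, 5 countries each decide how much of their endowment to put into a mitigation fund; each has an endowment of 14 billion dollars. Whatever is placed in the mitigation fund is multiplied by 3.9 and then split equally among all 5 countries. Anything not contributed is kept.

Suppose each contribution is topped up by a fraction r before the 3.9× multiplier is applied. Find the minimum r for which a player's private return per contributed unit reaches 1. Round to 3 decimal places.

0.282

With matching at rate r, one contributed unit becomes (1 + r) in the mitigation fund and returns 3.9 × (1 + r) / 5 to the contributor.
Setting this equal to 1: 1 + r = 5/3.9 = 1.2821.
So the minimum matching rate is r = 1.2821 − 1 = 0.282.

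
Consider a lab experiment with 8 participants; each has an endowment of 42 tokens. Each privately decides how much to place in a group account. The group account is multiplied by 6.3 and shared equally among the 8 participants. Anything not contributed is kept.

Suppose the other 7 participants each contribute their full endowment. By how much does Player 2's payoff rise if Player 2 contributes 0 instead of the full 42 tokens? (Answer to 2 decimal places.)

8.93 tokens

Switching from a contribution of 42 to 0 lets Player 2 keep an extra 42 tokens, but lowers the group account by 42, which costs Player 2 their own share of that drop: 6.3/8 × 42 = 33.07.
Net gain = 42 − 33.07 = 8.93. The private return per contributed unit (0.7875) is below 1, so free-riding is indeed the best response regardless of what the others do.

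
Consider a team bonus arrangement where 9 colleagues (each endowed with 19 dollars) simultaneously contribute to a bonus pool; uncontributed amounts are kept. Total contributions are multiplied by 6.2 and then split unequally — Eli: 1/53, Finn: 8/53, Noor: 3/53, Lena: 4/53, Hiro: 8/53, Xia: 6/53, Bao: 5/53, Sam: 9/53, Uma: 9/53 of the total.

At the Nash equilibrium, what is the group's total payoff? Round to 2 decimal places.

Player j's private return per contributed unit is 6.2 × (j's share). Contributing is weakly dominant for j when that share is at least 1/6.2 = 0.1613, and contributing 0 is dominant otherwise.
Sam and Uma are above the threshold, contributing 19 each; the remaining 7 contribute 0. Total contributed: 38.
The bonus pool pays out 6.2 × 38 = 235.60 in total (split across the unequal shares, but the aggregate is all that matters for the group sum).
The 7 free-riders keep 19 each, adding 133. Group total = 133 + 235.60 = 368.60.

368.60 dollars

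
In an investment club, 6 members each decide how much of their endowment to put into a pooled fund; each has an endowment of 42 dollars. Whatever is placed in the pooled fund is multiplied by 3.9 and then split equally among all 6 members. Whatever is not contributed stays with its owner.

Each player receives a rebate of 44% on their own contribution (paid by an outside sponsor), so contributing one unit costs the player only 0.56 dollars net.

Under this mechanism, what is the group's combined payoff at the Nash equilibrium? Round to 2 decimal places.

1093.68 dollars

With the mechanism, a contributed unit returns (3.9/6) / 0.56 = 1.1607 per unit of net cost to the contributor — now above 1 — so contributing fully is weakly dominant for every player.
So the Nash equilibrium is full contribution by all 6; the group earns 6 × (42 × 0.44 + 3.9 × 42) = 1093.68.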